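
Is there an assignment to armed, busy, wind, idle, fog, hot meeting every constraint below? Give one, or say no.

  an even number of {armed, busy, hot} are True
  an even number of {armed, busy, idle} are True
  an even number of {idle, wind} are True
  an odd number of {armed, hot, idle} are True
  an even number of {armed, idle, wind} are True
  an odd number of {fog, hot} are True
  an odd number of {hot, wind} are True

Adding constraints 1, 2, 3, 4, 5 mod 2: every variable appears an even number of times on the left, so the left side is 0.
But the right sides sum to 1 (mod 2). 0 ≠ 1 — the system is inconsistent.

The formula is unsatisfiable.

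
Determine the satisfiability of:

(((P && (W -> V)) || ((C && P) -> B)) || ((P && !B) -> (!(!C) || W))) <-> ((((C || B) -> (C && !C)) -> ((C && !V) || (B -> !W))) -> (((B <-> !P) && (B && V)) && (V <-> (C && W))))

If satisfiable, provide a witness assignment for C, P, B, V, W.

C=T, P=F, B=T, V=T, W=T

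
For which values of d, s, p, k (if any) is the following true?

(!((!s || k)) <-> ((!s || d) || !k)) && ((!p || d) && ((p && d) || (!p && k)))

d: True; s: True; p: True; k: False

  !((!s || k)) <-> ((!s || d) || !k) = True
    !((!s || k)) = True
      !s || k = False
        !s = False
    (!s || d) || !k = True
      !s || d = True
        !s = False
      !k = True
  (!p || d) && ((p && d) || (!p && k)) = True
    !p || d = True
      !p = False
    (p && d) || (!p && k) = True
      p && d = True
      !p && k = False
        !p = False
Both conjuncts True, so the formula holds.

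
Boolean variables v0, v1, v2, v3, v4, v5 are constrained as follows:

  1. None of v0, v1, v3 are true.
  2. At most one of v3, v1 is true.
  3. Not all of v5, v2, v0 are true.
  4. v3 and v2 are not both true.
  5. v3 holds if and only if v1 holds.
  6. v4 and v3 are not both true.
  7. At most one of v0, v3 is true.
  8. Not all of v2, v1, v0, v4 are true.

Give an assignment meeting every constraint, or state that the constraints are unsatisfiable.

v0=F, v1=F, v2=T, v3=F, v4=F, v5=T

  (1) {v0, v1, v3}: 0 true — none ✓
  (2) {v3, v1}: 0 true — at most one ✓
  (3) {v5, v2, v0}: 2/3 true — not all ✓
  (4) v3=F, v2=T — not both ✓
  (5) v3=F, v1=F — same ✓
  (6) v4=F, v3=F — not both ✓
  (7) {v0, v3}: 0 true — at most one ✓
  (8) {v2, v1, v0, v4}: 1/4 true — not all ✓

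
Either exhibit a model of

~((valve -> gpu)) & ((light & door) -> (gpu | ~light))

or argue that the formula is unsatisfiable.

gpu=F; light=F; door=F; valve=T

  ~((valve -> gpu)) = True
    valve -> gpu = False
  (light & door) -> (gpu | ~light) = True
    light & door = False
    gpu | ~light = True
      ~light = True
Both conjuncts True, so the formula holds.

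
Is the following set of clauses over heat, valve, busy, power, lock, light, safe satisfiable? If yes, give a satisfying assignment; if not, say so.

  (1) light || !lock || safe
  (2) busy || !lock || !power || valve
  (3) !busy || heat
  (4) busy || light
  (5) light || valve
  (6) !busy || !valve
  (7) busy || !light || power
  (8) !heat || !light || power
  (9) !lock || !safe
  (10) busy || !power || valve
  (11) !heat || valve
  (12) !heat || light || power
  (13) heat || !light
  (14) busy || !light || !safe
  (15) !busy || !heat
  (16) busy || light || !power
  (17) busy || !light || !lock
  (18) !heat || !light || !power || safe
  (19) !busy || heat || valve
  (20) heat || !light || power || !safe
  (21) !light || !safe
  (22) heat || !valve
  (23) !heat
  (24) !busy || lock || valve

Case heat = True:
  Clause (!heat) is falsified — contradiction.
Case heat = False:
  (!busy || heat) forces busy = False.
  (busy || light) forces light = True.
  Clause (heat || !light) is falsified — contradiction.
Both cases fail, so the formula is unsatisfiable.

No satisfying assignment exists.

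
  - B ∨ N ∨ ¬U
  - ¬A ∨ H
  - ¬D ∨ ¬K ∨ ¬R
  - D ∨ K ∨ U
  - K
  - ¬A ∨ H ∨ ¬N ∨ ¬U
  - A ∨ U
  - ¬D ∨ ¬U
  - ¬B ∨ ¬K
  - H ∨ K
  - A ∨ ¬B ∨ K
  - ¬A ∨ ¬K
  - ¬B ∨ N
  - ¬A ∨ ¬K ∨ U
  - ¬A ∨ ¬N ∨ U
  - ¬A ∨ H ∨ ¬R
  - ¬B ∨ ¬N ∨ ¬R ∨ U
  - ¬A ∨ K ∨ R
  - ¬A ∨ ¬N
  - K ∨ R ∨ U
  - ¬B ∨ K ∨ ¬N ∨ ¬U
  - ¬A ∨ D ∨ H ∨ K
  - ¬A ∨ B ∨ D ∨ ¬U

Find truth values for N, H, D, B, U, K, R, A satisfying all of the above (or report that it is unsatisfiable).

Unit clause (K) forces K = True.
In (¬B ∨ ¬K) only ¬B is left, so B = False.
In (¬A ∨ ¬K) only ¬A is left, so A = False.
In (A ∨ U) only U is left, so U = True.
In (¬D ∨ ¬U) only ¬D is left, so D = False.
In (B ∨ N ∨ ¬U) only N is left, so N = True.
Set H = False.
Set R = True.
All clauses satisfied.

N = True, H = False, D = False, B = False, U = True, K = True, R = True, A = False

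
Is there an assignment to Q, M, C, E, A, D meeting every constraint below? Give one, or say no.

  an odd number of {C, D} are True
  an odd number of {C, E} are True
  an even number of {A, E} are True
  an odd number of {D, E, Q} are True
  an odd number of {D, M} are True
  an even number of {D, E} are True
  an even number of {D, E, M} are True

Q = True, M = False, C = False, E = True, A = True, D = True

{C, D}: 1 true → odd ✓
{C, E}: 1 true → odd ✓
{A, E}: 2 true → even ✓
{D, E, Q}: 3 true → odd ✓
{D, M}: 1 true → odd ✓
{D, E}: 2 true → even ✓
{D, E, M}: 2 true → even ✓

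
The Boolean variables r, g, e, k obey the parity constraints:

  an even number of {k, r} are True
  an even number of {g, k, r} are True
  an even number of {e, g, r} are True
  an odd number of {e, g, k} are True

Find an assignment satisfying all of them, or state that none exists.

Adding constraints 1, 3, 4 mod 2: every variable appears an even number of times on the left, so the left side is 0.
But the right sides sum to 1 (mod 2). 0 ≠ 1 — the system is inconsistent.

Unsatisfiable — no assignment works.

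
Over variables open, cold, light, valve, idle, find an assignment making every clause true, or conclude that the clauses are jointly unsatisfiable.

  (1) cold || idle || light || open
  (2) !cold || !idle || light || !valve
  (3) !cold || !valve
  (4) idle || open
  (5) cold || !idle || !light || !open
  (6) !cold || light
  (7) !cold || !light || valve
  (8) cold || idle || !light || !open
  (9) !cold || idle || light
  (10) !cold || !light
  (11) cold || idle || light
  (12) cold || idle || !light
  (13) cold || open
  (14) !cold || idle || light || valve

open = True, cold = False, light = False, valve = True, idle = True

Try open = False:
  (idle || open) forces idle = True.
  (cold || open) forces cold = True.
  (!cold || !valve) forces valve = False.
  (!cold || light) forces light = True.
  clause (!cold || !light || valve) is falsified — backtrack.
So open = True.
Set cold = False.
Set light = False.
  then (cold || idle || light) forces idle = True.
Set valve = True.
All clauses satisfied.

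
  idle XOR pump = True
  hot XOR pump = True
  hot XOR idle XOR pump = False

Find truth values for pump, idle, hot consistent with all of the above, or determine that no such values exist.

pump = False; idle = True; hot = True

idle XOR pump = T XOR F = True ✓
hot XOR pump = T XOR F = True ✓
hot XOR idle XOR pump = T XOR T XOR F = False ✓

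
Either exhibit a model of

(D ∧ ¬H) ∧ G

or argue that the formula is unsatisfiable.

H: False, D: True, G: True

  D ∧ ¬H = True
    ¬H = True
Both conjuncts True, so the formula holds.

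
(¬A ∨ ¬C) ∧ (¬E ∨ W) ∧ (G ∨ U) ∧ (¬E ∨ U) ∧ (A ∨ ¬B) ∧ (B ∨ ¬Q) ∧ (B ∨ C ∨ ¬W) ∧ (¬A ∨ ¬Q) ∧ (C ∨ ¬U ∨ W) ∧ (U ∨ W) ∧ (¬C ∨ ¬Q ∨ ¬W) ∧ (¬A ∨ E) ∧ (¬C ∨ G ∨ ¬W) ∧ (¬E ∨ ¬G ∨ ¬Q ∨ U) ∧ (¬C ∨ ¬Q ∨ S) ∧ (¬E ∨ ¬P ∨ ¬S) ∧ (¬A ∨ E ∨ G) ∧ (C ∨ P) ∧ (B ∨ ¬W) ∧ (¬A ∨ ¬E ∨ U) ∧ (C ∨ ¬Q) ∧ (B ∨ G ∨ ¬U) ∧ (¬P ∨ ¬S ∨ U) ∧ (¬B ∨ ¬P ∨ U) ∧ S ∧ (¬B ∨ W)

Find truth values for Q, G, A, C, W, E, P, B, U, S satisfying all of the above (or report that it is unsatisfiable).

Unit clause (S) forces S = True.
Set Q = False.
Set G = True.
Set A = False.
  then (A ∨ ¬B) forces B = False.
  then (B ∨ ¬W) forces W = False.
  then (¬E ∨ W) forces E = False.
  then (U ∨ W) forces U = True.
  then (C ∨ ¬U ∨ W) forces C = True.
Set P = False.
All clauses satisfied.

Q = False; G = True; A = False; C = True; W = False; E = False; P = False; B = False; U = True; S = True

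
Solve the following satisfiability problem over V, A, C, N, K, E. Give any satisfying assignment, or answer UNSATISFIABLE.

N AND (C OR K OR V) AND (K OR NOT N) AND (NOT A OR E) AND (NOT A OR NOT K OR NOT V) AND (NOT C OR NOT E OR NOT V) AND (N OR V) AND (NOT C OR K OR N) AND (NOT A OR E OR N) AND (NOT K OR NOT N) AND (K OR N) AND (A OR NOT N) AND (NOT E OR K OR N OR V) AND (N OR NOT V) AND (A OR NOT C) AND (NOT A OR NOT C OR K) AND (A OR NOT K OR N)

No satisfying assignment exists.

Case N = True:
  (K OR NOT N) forces K = True.
  Clause (NOT K OR NOT N) is falsified — contradiction.
Case N = False:
  Clause (N) is falsified — contradiction.
Both cases fail, so the formula is unsatisfiable.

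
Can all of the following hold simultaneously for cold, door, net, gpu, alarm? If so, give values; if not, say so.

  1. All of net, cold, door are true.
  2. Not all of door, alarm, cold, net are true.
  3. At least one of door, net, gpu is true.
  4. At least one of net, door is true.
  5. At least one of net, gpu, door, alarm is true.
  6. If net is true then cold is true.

cold = True; door = True; net = True; gpu = True; alarm = False

  (1) {net, cold, door}: all 3 true ✓
  (2) {door, alarm, cold, net}: 3/4 true — not all ✓
  (3) {door, net, gpu}: 3 true — at least one ✓
  (4) {net, door}: 2 true — at least one ✓
  (5) {net, gpu, door, alarm}: 3 true — at least one ✓
  (6) net=T ⇒ cold: T ✓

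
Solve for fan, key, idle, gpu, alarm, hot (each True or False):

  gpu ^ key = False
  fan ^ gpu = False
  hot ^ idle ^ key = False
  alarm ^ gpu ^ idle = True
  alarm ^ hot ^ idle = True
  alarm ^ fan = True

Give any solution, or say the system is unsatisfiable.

fan=F, key=F, idle=F, gpu=F, alarm=T, hot=F

gpu ^ key = F ^ F = False ✓
fan ^ gpu = F ^ F = False ✓
hot ^ idle ^ key = F ^ F ^ F = False ✓
alarm ^ gpu ^ idle = T ^ F ^ F = True ✓
alarm ^ hot ^ idle = T ^ F ^ F = True ✓
alarm ^ fan = T ^ F = True ✓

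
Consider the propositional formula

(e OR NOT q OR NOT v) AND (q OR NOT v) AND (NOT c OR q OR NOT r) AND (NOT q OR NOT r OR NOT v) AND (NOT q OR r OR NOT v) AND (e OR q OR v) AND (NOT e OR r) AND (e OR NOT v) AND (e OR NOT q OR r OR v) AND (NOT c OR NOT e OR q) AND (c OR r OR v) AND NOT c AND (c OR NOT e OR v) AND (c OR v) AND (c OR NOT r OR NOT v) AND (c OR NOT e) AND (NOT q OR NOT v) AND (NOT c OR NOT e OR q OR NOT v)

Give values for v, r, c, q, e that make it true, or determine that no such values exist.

Case v = True:
  (q OR NOT v) forces q = True.
  Clause (NOT q OR NOT v) is falsified — contradiction.
Case v = False:
  (NOT c) forces c = False.
  Clause (c OR v) is falsified — contradiction.
Both cases fail, so the formula is unsatisfiable.

No satisfying assignment exists.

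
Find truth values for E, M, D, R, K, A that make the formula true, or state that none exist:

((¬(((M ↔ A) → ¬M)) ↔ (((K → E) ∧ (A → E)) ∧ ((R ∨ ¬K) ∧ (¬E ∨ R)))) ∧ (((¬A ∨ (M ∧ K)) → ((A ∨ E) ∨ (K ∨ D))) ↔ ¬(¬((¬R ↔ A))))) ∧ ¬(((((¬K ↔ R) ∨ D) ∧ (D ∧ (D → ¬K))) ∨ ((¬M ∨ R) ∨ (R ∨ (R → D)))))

UNSATISFIABLE

The conjunct ¬(((((¬K ↔ R) ∨ D) ∧ (D ∧ (D → ¬K))) ∨ ((¬M ∨ R) ∨ (R ∨ (R → D))))) is unsatisfiable on its own:
  R = True: this becomes ¬((((¬K ∨ D) ∧ (D ∧ (D → ¬K))) ∨ True)) = False.
  R = False: this becomes ¬((((K ∨ D) ∧ (D ∧ (D → ¬K))) ∨ True)) = False.
So the whole conjunction is unsatisfiable.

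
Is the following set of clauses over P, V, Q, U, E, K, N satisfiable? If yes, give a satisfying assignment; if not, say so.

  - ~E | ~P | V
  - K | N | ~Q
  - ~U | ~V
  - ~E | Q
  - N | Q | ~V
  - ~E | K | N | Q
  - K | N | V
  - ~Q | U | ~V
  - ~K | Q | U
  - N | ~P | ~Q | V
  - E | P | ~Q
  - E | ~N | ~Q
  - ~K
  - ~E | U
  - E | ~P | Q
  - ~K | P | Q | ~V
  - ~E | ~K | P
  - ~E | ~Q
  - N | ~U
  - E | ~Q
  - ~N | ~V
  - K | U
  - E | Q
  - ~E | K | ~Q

No satisfying assignment exists.

Case E = True:
  (~E | Q) forces Q = True.
  Clause (~E | ~Q) is falsified — contradiction.
Case E = False:
  (~K) forces K = False.
  (E | ~Q) forces Q = False.
  Clause (E | Q) is falsified — contradiction.
Both cases fail, so the formula is unsatisfiable.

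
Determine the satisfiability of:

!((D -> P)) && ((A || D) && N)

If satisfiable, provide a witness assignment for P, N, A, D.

P = False, N = True, A = False, D = True

  !((D -> P)) = True
    D -> P = False
  (A || D) && N = True
    A || D = True
Both conjuncts True, so the formula holds.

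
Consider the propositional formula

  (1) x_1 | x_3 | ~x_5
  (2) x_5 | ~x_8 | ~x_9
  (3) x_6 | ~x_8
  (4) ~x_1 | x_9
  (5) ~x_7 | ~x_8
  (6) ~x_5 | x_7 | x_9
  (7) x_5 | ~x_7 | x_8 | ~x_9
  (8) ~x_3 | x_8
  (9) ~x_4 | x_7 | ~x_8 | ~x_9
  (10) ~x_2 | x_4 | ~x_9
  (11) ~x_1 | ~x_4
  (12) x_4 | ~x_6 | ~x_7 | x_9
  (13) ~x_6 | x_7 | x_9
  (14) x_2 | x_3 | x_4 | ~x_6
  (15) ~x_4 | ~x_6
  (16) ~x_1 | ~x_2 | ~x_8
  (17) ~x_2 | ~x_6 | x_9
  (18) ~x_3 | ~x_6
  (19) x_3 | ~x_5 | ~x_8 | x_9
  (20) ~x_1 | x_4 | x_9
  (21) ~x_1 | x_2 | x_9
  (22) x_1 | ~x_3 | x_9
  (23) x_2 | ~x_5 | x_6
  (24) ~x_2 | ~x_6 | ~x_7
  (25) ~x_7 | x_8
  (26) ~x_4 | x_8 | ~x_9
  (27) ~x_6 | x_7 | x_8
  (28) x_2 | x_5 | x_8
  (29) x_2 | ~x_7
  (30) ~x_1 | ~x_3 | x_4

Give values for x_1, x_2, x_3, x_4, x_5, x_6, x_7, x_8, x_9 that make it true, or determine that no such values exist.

x_1 = False, x_2 = True, x_3 = False, x_4 = False, x_5 = False, x_6 = False, x_7 = False, x_8 = False, x_9 = False

Set x_1 = False.
Set x_2 = True.
Try x_3 = True:
  (~x_3 | x_8) forces x_8 = True.
  (x_6 | ~x_8) forces x_6 = True.
  clause (~x_3 | ~x_6) is falsified — backtrack.
So x_3 = False.
  then (x_1 | x_3 | ~x_5) forces x_5 = False.
Set x_4 = False.
  then (~x_2 | x_4 | ~x_9) forces x_9 = False.
  then (~x_2 | ~x_6 | x_9) forces x_6 = False.
  then (x_6 | ~x_8) forces x_8 = False.
  then (~x_7 | x_8) forces x_7 = False.
All clauses satisfied.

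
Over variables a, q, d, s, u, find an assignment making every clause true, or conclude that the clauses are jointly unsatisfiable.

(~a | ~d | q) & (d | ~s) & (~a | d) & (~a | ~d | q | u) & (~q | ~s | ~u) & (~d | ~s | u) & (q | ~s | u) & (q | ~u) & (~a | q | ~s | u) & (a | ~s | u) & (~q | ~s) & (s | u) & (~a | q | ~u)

a = False; q = True; d = False; s = False; u = True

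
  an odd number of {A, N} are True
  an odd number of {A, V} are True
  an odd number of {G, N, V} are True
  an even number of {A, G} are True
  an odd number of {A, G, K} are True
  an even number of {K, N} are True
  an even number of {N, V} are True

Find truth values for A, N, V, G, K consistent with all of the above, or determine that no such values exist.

Unsatisfiable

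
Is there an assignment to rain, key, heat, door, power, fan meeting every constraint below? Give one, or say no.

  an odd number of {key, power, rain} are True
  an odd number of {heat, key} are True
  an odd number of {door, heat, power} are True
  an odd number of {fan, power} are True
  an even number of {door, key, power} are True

rain=F, key=T, heat=F, door=T, power=F, fan=T

{key, power, rain}: 1 true → odd ✓
{heat, key}: 1 true → odd ✓
{door, heat, power}: 1 true → odd ✓
{fan, power}: 1 true → odd ✓
{door, key, power}: 2 true → even ✓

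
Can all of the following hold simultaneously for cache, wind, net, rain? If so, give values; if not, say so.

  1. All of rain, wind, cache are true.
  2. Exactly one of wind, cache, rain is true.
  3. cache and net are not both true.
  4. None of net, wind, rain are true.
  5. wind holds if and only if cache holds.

UNSATISFIABLE

Case wind = True:
  Constraint (4) is violated (wind=T) — contradiction.
Case wind = False:
  Constraint (1) is violated (wind=F) — contradiction.
Both cases fail — unsatisfiable.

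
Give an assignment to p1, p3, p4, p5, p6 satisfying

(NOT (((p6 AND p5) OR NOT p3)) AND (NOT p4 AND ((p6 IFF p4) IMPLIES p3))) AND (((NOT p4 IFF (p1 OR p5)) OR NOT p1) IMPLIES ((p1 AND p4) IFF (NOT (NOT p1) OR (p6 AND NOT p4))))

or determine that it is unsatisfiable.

p1 = False; p3 = True; p4 = False; p5 = True; p6 = False

  NOT (((p6 AND p5) OR NOT p3)) AND (NOT p4 AND ((p6 IFF p4) IMPLIES p3)) = True
    NOT (((p6 AND p5) OR NOT p3)) = True
      (p6 AND p5) OR NOT p3 = False
        p6 AND p5 = False
        NOT p3 = False
    NOT p4 AND ((p6 IFF p4) IMPLIES p3) = True
      NOT p4 = True
      (p6 IFF p4) IMPLIES p3 = True
        p6 IFF p4 = True
  ((NOT p4 IFF (p1 OR p5)) OR NOT p1) IMPLIES ((p1 AND p4) IFF (NOT (NOT p1) OR (p6 AND NOT p4))) = True
    (NOT p4 IFF (p1 OR p5)) OR NOT p1 = True
      NOT p4 IFF (p1 OR p5) = True
        NOT p4 = True
        p1 OR p5 = True
      NOT p1 = True
    (p1 AND p4) IFF (NOT (NOT p1) OR (p6 AND NOT p4)) = True
      p1 AND p4 = False
      NOT (NOT p1) OR (p6 AND NOT p4) = False
        NOT (NOT p1) = False
          NOT p1 = True
        p6 AND NOT p4 = False
          NOT p4 = True
Both conjuncts True, so the formula holds.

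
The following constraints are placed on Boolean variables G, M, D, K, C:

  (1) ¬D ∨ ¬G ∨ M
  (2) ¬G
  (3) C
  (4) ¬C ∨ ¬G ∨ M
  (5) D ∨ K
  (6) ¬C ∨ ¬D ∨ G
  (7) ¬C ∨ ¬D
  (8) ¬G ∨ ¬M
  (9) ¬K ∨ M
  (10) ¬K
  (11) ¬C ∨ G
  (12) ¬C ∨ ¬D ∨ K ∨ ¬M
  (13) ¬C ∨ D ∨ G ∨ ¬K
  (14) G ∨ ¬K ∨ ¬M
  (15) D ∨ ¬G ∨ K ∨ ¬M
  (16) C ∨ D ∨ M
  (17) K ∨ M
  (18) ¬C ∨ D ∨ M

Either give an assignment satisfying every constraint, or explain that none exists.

No satisfying assignment exists.

Case G = True:
  Clause (¬G) is falsified — contradiction.
Case G = False:
  (C) forces C = True.
  Clause (¬C ∨ G) is falsified — contradiction.
Both cases fail, so the formula is unsatisfiable.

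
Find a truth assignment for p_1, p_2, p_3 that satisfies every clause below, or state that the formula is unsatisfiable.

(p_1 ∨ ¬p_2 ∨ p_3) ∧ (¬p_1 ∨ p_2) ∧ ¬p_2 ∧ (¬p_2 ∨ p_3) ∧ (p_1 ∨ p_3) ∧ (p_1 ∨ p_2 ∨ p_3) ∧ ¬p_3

Unsatisfiable — no assignment works.

Case p_2 = True:
  Clause (¬p_2) is falsified — contradiction.
Case p_2 = False:
  (¬p_1 ∨ p_2) forces p_1 = False.
  (p_1 ∨ p_3) forces p_3 = True.
  Clause (¬p_3) is falsified — contradiction.
Both cases fail, so the formula is unsatisfiable.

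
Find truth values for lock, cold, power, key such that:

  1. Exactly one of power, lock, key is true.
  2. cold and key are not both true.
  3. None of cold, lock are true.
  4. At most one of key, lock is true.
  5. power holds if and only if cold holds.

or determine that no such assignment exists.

lock=F, cold=F, power=F, key=T

  (1) {power, lock, key}: 1 true — exactly one ✓
  (2) cold=F, key=T — not both ✓
  (3) {cold, lock}: 0 true — none ✓
  (4) {key, lock}: 1 true — at most one ✓
  (5) power=F, cold=F — same ✓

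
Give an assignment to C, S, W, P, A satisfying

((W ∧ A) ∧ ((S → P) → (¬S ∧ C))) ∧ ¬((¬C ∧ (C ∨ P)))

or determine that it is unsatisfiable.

C = True, S = False, W = True, P = True, A = True

  (W ∧ A) ∧ ((S → P) → (¬S ∧ C)) = True
    W ∧ A = True
    (S → P) → (¬S ∧ C) = True
      S → P = True
      ¬S ∧ C = True
        ¬S = True
  ¬((¬C ∧ (C ∨ P))) = True
    ¬C ∧ (C ∨ P) = False
      ¬C = False
      C ∨ P = True
Both conjuncts True, so the formula holds.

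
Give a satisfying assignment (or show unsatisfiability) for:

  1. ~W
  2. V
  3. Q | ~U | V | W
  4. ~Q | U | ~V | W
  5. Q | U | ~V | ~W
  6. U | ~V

Unit clause (~W) forces W = False.
Unit clause (V) forces V = True.
In (U | ~V) only U is left, so U = True.
Set Q = False.
All clauses satisfied.

V: True, U: True, Q: False, W: False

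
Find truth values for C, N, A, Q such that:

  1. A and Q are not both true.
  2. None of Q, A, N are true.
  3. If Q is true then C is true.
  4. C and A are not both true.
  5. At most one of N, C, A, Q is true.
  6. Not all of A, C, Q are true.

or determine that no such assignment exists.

C: False, N: False, A: False, Q: False

  (1) A=F, Q=F — not both ✓
  (2) {Q, A, N}: 0 true — none ✓
  (3) Q=F ⇒ C: vacuous ✓
  (4) C=F, A=F — not both ✓
  (5) {N, C, A, Q}: 0 true — at most one ✓
  (6) {A, C, Q}: 0/3 true — not all ✓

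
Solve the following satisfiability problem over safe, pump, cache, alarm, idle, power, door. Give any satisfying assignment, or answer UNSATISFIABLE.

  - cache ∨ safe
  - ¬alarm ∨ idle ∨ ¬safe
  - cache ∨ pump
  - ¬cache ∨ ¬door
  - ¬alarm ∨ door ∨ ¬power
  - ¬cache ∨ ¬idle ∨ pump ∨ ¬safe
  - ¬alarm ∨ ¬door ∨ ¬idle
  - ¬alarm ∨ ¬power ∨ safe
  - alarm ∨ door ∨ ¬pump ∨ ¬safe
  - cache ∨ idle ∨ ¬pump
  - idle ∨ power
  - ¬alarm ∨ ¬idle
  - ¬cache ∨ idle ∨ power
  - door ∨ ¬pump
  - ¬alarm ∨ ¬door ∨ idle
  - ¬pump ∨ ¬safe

safe: False; pump: False; cache: True; alarm: False; idle: True; power: True; door: False

Set safe = False.
  then (cache ∨ safe) forces cache = True.
  then (¬cache ∨ ¬door) forces door = False.
  then (door ∨ ¬pump) forces pump = False.
Try alarm = True:
  (¬alarm ∨ door ∨ ¬power) forces power = False.
  (idle ∨ power) forces idle = True.
  clause (¬alarm ∨ ¬idle) is falsified — backtrack.
So alarm = False.
Set idle = True.
Set power = True.
All clauses satisfied.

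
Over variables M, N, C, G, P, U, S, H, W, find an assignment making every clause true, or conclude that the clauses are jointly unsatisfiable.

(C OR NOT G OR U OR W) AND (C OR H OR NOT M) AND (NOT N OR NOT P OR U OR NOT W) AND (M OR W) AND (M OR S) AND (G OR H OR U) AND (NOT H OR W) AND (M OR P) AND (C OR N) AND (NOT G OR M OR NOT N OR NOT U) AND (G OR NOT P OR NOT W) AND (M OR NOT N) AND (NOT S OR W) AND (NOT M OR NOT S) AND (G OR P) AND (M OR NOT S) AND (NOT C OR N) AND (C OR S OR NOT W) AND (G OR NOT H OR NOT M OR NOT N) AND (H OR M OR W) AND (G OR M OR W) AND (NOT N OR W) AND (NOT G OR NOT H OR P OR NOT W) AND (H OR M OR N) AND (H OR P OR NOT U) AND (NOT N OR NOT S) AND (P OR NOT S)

M: True, N: True, C: True, G: True, P: True, U: True, S: False, H: False, W: True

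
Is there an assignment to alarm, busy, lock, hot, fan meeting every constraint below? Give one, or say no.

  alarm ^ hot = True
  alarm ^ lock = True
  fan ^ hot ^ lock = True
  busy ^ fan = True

alarm = False; busy = False; lock = True; hot = True; fan = True

alarm ^ hot = F ^ T = True ✓
alarm ^ lock = F ^ T = True ✓
fan ^ hot ^ lock = T ^ T ^ T = True ✓
busy ^ fan = F ^ T = True ✓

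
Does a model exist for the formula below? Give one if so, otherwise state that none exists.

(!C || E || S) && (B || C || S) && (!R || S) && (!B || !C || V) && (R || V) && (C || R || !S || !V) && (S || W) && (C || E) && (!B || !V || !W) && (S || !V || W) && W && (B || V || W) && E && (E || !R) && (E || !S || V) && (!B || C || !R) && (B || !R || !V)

V = False, E = True, B = False, W = True, R = True, S = True, C = False

Unit clause (W) forces W = True.
Unit clause (E) forces E = True.
Set V = False.
  then (R || V) forces R = True.
  then (!R || S) forces S = True.
Set B = False.
Set C = False.
All clauses satisfied.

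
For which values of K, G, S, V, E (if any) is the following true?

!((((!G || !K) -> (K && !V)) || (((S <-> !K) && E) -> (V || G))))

K = False, G = False, S = True, V = False, E = True

  !((((!G || !K) -> (K && !V)) || (((S <-> !K) && E) -> (V || G)))) = True
    ((!G || !K) -> (K && !V)) || (((S <-> !K) && E) -> (V || G)) = False
      (!G || !K) -> (K && !V) = False
        !G || !K = True
          !G = True
          !K = True
        K && !V = False
          !V = True
      ((S <-> !K) && E) -> (V || G) = False
        (S <-> !K) && E = True
          S <-> !K = True
            !K = True
        V || G = False
The formula evaluates to True.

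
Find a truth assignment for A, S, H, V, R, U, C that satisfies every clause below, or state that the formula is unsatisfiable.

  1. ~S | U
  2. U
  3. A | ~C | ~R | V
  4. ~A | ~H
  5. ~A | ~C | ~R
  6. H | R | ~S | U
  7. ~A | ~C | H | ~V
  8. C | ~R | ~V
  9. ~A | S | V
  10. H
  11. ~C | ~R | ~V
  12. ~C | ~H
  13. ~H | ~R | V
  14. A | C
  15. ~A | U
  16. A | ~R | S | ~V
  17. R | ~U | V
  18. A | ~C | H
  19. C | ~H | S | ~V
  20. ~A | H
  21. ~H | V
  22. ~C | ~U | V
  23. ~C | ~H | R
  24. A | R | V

Case H = True:
  (U) forces U = True.
  (~A | ~H) forces A = False.
  (~C | ~H) forces C = False.
  Clause (A | C) is falsified — contradiction.
Case H = False:
  Clause (H) is falsified — contradiction.
Both cases fail, so the formula is unsatisfiable.

The formula is unsatisfiable.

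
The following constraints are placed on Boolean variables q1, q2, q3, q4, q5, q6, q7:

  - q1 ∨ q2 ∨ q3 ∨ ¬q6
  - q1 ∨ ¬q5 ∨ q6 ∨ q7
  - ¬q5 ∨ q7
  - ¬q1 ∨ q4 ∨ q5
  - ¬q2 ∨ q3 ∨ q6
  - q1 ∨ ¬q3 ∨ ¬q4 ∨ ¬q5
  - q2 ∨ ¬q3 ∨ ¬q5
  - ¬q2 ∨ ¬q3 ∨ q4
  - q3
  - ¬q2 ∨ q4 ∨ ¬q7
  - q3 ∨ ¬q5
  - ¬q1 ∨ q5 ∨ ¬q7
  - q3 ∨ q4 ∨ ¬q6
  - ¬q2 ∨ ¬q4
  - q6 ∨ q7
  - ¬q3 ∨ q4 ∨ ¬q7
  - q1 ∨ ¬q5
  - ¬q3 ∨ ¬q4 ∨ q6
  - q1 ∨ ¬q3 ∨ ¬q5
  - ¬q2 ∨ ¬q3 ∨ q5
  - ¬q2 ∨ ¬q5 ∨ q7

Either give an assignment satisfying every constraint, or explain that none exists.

q1: False, q2: False, q3: True, q4: False, q5: False, q6: True, q7: False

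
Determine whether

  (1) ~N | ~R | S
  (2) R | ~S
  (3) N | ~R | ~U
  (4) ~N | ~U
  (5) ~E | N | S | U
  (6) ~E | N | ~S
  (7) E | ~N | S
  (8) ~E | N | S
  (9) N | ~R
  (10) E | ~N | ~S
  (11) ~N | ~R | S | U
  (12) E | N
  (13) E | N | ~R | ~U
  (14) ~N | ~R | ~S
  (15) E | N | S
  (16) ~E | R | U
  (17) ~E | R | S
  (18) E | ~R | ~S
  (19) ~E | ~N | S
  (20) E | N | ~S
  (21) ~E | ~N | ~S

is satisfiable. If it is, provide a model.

UNSATISFIABLE

Case R = True:
  (N | ~R) forces N = True.
  (~N | ~R | S) forces S = True.
  Clause (~N | ~R | ~S) is falsified — contradiction.
Case R = False:
  (R | ~S) forces S = False.
  (~E | R | S) forces E = False.
  (E | ~N | S) forces N = False.
  Clause (E | N) is falsified — contradiction.
Both cases fail, so the formula is unsatisfiable.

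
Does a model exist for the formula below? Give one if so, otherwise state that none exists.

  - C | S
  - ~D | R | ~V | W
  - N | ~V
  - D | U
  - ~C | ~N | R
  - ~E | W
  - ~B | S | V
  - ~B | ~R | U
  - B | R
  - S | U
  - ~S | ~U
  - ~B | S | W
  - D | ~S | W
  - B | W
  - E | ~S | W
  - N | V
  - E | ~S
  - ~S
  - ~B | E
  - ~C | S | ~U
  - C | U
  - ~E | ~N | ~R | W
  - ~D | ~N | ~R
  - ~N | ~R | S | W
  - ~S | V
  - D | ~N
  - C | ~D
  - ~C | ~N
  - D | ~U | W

Case S = True:
  Clause (~S) is falsified — contradiction.
Case S = False:
  (C | S) forces C = True.
  (S | U) forces U = True.
  Clause (~C | S | ~U) is falsified — contradiction.
Both cases fail, so the formula is unsatisfiable.

Unsatisfiable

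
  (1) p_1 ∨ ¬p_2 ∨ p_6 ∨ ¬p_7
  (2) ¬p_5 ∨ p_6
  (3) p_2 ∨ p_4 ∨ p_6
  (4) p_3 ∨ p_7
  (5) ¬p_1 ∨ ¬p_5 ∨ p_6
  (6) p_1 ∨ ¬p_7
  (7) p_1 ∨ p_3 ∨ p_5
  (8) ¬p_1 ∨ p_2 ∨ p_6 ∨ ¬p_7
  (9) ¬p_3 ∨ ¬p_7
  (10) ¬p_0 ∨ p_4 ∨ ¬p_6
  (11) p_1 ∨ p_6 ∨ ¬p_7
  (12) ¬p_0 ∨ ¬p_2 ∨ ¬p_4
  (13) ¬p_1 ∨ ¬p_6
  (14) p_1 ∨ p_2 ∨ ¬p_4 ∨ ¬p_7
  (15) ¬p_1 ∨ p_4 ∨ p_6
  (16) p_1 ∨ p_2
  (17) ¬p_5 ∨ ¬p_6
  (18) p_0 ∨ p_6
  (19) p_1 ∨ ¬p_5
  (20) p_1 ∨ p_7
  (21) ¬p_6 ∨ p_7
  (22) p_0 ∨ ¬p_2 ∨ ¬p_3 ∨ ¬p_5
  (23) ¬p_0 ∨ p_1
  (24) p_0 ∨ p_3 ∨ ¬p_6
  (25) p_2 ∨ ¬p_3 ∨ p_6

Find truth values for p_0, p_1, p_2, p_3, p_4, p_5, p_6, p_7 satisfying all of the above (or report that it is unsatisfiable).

Case p_1 = True:
  (¬p_1 ∨ ¬p_6) forces p_6 = False.
  (¬p_5 ∨ p_6) forces p_5 = False.
  (¬p_1 ∨ p_4 ∨ p_6) forces p_4 = True.
  (p_0 ∨ p_6) forces p_0 = True.
  (¬p_0 ∨ ¬p_2 ∨ ¬p_4) forces p_2 = False.
  (¬p_1 ∨ p_2 ∨ p_6 ∨ ¬p_7) forces p_7 = False.
  (p_3 ∨ p_7) forces p_3 = True.
  Clause (p_2 ∨ ¬p_3 ∨ p_6) is falsified — contradiction.
Case p_1 = False:
  (p_1 ∨ ¬p_7) forces p_7 = False.
  Clause (p_1 ∨ p_7) is falsified — contradiction.
Both cases fail, so the formula is unsatisfiable.

No satisfying assignment exists.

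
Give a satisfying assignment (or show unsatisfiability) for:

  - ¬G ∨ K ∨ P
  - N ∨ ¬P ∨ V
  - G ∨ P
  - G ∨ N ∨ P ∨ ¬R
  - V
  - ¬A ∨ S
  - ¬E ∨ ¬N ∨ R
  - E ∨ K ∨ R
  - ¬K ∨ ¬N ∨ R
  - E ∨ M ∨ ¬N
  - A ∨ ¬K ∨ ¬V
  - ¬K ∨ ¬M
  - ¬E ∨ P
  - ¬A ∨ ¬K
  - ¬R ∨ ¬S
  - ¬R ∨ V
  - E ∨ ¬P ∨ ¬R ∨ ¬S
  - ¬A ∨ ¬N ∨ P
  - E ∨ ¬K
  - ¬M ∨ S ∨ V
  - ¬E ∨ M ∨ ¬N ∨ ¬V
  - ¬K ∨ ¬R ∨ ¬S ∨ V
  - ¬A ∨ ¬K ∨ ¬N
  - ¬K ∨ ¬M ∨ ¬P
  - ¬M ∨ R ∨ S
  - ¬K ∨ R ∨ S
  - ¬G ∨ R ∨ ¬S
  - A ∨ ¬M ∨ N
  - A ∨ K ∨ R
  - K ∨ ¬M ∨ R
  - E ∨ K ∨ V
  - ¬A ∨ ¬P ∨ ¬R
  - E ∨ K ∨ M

Unit clause (V) forces V = True.
Set M = True.
  then (¬K ∨ ¬M) forces K = False.
  then (K ∨ ¬M ∨ R) forces R = True.
  then (¬R ∨ ¬S) forces S = False.
  then (¬A ∨ S) forces A = False.
  then (A ∨ ¬M ∨ N) forces N = True.
Set G = False.
  then (G ∨ P) forces P = True.
Set E = False.
All clauses satisfied.

M: True; A: False; S: False; G: False; P: True; K: False; E: False; R: True; N: True; V: True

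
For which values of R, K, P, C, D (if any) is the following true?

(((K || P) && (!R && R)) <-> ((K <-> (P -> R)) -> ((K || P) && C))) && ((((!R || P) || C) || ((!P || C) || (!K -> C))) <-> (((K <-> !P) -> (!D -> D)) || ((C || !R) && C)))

R = True, K = True, P = True, C = False, D = True

  ((K || P) && (!R && R)) <-> ((K <-> (P -> R)) -> ((K || P) && C)) = True
    (K || P) && (!R && R) = False
      K || P = True
      !R && R = False
        !R = False
    (K <-> (P -> R)) -> ((K || P) && C) = False
      K <-> (P -> R) = True
        P -> R = True
      (K || P) && C = False
        K || P = True
  (((!R || P) || C) || ((!P || C) || (!K -> C))) <-> (((K <-> !P) -> (!D -> D)) || ((C || !R) && C)) = True
    ((!R || P) || C) || ((!P || C) || (!K -> C)) = True
      (!R || P) || C = True
        !R || P = True
          !R = False
      (!P || C) || (!K -> C) = True
        !P || C = False
          !P = False
        !K -> C = True
          !K = False
    ((K <-> !P) -> (!D -> D)) || ((C || !R) && C) = True
      (K <-> !P) -> (!D -> D) = True
        K <-> !P = False
          !P = False
        !D -> D = True
          !D = False
      (C || !R) && C = False
        C || !R = False
          !R = False
Both conjuncts True, so the formula holds.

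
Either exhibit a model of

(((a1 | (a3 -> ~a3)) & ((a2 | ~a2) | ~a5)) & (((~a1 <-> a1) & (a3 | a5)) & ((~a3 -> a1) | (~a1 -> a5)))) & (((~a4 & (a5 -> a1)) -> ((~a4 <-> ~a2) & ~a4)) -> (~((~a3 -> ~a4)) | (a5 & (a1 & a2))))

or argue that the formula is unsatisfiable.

The conjunct ~a1 <-> a1 is unsatisfiable on its own:
  a1=F: evaluates to False.
  a1=T: evaluates to False.
So the whole conjunction is unsatisfiable.

Unsatisfiable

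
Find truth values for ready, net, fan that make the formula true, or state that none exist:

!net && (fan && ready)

ready = True; net = False; fan = True

  !net = True
  fan && ready = True
Both conjuncts True, so the formula holds.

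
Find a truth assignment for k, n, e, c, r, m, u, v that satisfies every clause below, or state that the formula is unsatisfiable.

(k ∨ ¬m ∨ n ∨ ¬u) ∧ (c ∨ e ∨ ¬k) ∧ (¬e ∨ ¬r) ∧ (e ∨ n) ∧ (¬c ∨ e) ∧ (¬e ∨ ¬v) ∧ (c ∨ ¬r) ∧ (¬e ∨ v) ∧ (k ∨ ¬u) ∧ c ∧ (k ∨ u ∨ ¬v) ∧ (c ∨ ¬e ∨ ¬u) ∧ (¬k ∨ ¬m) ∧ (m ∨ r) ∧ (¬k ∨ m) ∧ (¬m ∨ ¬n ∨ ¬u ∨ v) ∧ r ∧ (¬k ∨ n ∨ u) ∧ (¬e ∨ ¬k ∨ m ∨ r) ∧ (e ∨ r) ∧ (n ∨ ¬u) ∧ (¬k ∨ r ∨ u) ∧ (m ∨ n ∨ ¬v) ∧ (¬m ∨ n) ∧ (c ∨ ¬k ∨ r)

Unsatisfiable — no assignment works.

Case c = True:
  (¬c ∨ e) forces e = True.
  (¬e ∨ ¬r) forces r = False.
  Clause (r) is falsified — contradiction.
Case c = False:
  Clause (c) is falsified — contradiction.
Both cases fail, so the formula is unsatisfiable.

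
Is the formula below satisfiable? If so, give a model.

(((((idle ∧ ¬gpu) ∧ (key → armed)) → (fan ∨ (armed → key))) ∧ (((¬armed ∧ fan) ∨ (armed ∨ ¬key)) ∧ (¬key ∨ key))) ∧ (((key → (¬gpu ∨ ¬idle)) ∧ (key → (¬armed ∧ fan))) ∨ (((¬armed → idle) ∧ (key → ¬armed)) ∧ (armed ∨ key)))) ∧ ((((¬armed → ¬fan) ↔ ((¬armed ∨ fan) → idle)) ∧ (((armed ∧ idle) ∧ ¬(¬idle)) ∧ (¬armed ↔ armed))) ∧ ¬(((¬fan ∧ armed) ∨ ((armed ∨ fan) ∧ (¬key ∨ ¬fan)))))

The conjunct ¬armed ↔ armed is unsatisfiable on its own:
  armed=F: evaluates to False.
  armed=T: evaluates to False.
So the whole conjunction is unsatisfiable.

The formula is unsatisfiable.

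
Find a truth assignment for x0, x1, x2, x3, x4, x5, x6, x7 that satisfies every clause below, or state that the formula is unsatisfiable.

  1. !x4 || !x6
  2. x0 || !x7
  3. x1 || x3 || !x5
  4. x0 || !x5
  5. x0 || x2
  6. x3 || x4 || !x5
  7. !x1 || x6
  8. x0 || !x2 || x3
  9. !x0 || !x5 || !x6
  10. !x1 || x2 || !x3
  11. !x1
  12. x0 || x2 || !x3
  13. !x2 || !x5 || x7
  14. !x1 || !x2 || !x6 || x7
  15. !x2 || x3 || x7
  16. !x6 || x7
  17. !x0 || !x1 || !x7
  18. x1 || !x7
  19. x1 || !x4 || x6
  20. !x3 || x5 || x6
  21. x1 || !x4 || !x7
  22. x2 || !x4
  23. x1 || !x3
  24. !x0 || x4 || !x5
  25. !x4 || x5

x0 = True, x1 = False, x2 = False, x3 = False, x4 = False, x5 = False, x6 = False, x7 = False

Unit clause (!x1) forces x1 = False.
In (x1 || !x7) only !x7 is left, so x7 = False.
In (x1 || !x3) only !x3 is left, so x3 = False.
In (x1 || x3 || !x5) only !x5 is left, so x5 = False.
In (!x2 || x3 || x7) only !x2 is left, so x2 = False.
In (!x6 || x7) only !x6 is left, so x6 = False.
In (x1 || !x4 || x6) only !x4 is left, so x4 = False.
In (x0 || x2) only x0 is left, so x0 = True.
All clauses satisfied.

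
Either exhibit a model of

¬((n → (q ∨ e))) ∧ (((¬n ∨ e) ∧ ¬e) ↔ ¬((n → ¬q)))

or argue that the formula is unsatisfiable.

e = False; q = False; n = True

  ¬((n → (q ∨ e))) = True
    n → (q ∨ e) = False
      q ∨ e = False
  ((¬n ∨ e) ∧ ¬e) ↔ ¬((n → ¬q)) = True
    (¬n ∨ e) ∧ ¬e = False
      ¬n ∨ e = False
        ¬n = False
      ¬e = True
    ¬((n → ¬q)) = False
      n → ¬q = True
        ¬q = True
Both conjuncts True, so the formula holds.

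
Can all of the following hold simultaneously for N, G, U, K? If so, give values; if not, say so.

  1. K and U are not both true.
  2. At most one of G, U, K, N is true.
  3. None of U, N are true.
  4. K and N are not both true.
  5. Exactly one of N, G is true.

N = False, G = True, U = False, K = False

  (1) K=F, U=F — not both ✓
  (2) {G, U, K, N}: 1 true — at most one ✓
  (3) {U, N}: 0 true — none ✓
  (4) K=F, N=F — not both ✓
  (5) {N, G}: 1 true — exactly one ✓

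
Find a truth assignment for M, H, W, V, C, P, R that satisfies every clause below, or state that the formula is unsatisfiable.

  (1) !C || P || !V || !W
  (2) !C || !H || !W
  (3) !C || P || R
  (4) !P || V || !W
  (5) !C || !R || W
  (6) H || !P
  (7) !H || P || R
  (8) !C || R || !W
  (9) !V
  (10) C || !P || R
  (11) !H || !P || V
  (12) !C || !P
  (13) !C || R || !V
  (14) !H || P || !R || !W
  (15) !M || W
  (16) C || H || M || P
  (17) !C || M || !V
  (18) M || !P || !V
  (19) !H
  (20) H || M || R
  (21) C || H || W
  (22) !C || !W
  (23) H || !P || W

Unit clause (!V) forces V = False.
Unit clause (!H) forces H = False.
In (H || !P) only !P is left, so P = False.
Try M = False:
  (C || H || M || P) forces C = True.
  (!C || P || R) forces R = True.
  (!C || !R || W) forces W = True.
  clause (!C || !W) is falsified — backtrack.
So M = True.
  then (!M || W) forces W = True.
  then (!C || !W) forces C = False.
Set R = False.
All clauses satisfied.

M = True, H = False, W = True, V = False, C = False, P = False, R = False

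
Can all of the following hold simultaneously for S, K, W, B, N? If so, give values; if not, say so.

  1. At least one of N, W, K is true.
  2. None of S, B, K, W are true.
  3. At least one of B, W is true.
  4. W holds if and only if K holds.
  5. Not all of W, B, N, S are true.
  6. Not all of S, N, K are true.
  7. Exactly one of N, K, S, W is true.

Unsatisfiable

Case W = True:
  Constraint (2) is violated (W=T) — contradiction.
Case W = False:
  (2) forces S = False.
  (2) forces B = False.
  Constraint (3) is violated (B=F, W=F) — contradiction.
Both cases fail — unsatisfiable.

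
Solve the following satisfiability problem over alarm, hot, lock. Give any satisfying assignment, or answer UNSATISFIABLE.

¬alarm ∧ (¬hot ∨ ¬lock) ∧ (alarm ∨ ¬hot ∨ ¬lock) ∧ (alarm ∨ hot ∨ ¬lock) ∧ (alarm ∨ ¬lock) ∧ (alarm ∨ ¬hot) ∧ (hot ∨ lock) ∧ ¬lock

Case alarm = True:
  Clause (¬alarm) is falsified — contradiction.
Case alarm = False:
  (alarm ∨ ¬lock) forces lock = False.
  (alarm ∨ ¬hot) forces hot = False.
  Clause (hot ∨ lock) is falsified — contradiction.
Both cases fail, so the formula is unsatisfiable.

No satisfying assignment exists.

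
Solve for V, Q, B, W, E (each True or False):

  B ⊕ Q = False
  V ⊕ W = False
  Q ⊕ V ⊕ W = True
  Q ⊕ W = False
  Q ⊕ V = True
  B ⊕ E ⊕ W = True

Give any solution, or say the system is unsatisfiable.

The formula is unsatisfiable.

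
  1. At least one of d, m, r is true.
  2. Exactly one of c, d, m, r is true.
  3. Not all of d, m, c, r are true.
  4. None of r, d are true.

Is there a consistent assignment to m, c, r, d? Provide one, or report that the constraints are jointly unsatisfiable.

m: True, c: False, r: False, d: False

  (1) {d, m, r}: 1 true — at least one ✓
  (2) {c, d, m, r}: 1 true — exactly one ✓
  (3) {d, m, c, r}: 1/4 true — not all ✓
  (4) {r, d}: 0 true — none ✓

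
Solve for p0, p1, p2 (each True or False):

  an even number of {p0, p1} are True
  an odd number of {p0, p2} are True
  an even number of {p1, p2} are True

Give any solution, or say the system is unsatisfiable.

Adding constraints 1, 2, 3 mod 2: every variable appears an even number of times on the left, so the left side is 0.
But the right sides sum to 1 (mod 2). 0 ≠ 1 — the system is inconsistent.

No satisfying assignment exists.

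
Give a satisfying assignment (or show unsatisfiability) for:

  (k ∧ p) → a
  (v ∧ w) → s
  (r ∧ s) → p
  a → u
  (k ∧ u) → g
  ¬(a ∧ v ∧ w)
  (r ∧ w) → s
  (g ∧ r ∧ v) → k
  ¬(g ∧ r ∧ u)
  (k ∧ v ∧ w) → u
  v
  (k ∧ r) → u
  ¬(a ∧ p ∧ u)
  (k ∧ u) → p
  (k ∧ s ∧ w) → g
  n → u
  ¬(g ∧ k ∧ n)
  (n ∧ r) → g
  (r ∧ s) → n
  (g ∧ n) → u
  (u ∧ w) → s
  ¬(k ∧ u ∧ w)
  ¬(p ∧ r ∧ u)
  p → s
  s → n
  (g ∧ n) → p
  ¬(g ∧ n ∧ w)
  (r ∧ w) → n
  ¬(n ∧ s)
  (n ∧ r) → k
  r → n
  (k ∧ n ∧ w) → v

w = False, a = False, s = False, n = False, k = False, r = False, u = False, p = False, g = False, v = True

Unit clause (v) forces v = True.
Try w = True:
  (¬a ∨ ¬v ∨ ¬w) forces a = False.
  (s ∨ ¬v ∨ ¬w) forces s = True.
  (n ∨ ¬s) forces n = True.
  clause (¬n ∨ ¬s) is falsified — backtrack.
So w = False.
Set a = False.
Try s = True:
  (n ∨ ¬s) forces n = True.
  clause (¬n ∨ ¬s) is falsified — backtrack.
So s = False.
  then (¬p ∨ s) forces p = False.
Set n = False.
  then (n ∨ ¬r) forces r = False.
Set k = False.
Set u = False.
Set g = False.
All clauses satisfied.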